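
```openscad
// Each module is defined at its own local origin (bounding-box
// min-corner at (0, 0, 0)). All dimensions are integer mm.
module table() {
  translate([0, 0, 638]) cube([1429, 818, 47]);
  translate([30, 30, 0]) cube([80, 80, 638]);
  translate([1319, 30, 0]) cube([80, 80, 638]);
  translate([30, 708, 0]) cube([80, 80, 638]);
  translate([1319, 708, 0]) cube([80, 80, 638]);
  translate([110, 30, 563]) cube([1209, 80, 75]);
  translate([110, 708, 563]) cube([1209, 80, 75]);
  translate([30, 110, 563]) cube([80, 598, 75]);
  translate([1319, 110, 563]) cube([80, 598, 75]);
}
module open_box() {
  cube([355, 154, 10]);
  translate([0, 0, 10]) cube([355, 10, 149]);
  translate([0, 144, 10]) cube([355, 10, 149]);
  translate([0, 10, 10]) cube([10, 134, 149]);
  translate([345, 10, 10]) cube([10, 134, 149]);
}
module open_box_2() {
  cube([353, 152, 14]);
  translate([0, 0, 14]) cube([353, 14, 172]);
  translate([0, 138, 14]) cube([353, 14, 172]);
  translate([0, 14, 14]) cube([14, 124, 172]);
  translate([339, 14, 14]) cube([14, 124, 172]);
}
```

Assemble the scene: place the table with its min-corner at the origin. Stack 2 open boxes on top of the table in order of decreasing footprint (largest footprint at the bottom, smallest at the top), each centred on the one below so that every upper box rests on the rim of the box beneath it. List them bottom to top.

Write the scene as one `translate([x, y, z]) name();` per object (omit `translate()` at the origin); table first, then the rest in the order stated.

table();
translate([537, 332, 685]) open_box();
translate([538, 333, 844]) open_box_2();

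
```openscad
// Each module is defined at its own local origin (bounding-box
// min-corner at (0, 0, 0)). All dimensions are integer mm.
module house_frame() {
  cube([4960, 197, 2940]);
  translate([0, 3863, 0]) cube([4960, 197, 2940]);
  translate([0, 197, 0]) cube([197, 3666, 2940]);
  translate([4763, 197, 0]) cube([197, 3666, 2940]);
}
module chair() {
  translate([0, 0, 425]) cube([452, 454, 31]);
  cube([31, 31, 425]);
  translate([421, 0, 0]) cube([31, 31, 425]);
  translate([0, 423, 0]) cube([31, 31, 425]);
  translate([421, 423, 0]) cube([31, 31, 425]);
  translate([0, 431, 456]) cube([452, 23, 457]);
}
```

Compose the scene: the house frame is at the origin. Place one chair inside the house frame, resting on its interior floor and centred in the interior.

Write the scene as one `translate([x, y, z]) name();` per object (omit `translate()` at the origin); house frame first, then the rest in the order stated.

house_frame();
translate([2254, 1803, 0]) chair();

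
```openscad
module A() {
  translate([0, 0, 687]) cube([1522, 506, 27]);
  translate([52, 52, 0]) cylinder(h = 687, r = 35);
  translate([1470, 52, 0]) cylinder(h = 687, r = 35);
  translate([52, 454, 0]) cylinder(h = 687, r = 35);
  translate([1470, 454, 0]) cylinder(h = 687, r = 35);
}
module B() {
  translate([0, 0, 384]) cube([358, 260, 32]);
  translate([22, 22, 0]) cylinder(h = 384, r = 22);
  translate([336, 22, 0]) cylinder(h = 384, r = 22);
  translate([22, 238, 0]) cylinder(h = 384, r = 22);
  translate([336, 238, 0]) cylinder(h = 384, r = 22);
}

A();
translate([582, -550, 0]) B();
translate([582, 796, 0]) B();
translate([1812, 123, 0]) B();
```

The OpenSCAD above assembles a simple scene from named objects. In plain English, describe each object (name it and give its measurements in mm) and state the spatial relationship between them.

A is a table: top 1522 mm (x) × 506 mm (y), 27 mm thick, upper face at z = 714 mm, on four round legs of 70 mm diameter, each leg's bounding box inset 17 mm from the nearest pair of top edges, running from z = 0 to the bottom of the top.

B is a four-legged stool. The seat is 358×260 mm, 32 mm thick, top at z = 416 mm. It stands on four round legs, each 44 mm in diameter, from z = 0 to the seat underside, each leg's axis is inset half a diameter from the nearest pair of seat edges (so the leg's bounding box is flush with the corner).

Three stools sit around the table at the −y, +y, +x sides.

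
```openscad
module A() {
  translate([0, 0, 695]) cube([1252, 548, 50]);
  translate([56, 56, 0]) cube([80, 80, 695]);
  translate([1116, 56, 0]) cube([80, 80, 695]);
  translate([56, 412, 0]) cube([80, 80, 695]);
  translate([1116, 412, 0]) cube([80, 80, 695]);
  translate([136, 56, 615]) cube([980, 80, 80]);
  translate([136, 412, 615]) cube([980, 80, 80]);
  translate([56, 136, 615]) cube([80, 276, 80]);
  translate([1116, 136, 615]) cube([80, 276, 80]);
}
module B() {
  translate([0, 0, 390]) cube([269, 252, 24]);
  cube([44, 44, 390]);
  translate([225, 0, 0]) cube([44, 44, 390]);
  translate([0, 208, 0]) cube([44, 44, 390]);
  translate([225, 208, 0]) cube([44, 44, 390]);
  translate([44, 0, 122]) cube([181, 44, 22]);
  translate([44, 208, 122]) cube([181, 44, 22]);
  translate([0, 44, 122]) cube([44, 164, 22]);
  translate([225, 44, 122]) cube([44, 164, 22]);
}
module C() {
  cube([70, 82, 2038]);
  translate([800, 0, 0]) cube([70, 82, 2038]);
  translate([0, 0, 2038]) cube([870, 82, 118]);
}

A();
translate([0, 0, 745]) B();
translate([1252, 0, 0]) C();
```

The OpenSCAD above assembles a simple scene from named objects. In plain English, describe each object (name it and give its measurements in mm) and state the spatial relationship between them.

A is a table: top 1252 mm (x) × 548 mm (y), 50 mm thick, upper face at z = 745 mm, on four 80×80 mm square legs, each inset 56 mm from the nearest pair of top edges, running from z = 0 to the bottom of the top. Four apron rails, 80 mm thick and 80 mm tall, run between adjacent legs with their top edges flush with the underside of the top and their outer faces flush with the legs' outer faces.

B is a simple wooden stool: a rectangular seat 269 mm (x) by 252 mm (y), 24 mm thick, top face at z = 414 mm, on four square legs, each 44×44 mm in cross-section. The legs rest on z = 0, each flush with a corner of the seat. Four stretchers, 44 mm wide and 22 mm tall, connect adjacent legs with their undersides at z = 122 mm, each running between the inner faces of the legs it joins and aligned with the legs' outer faces on the other axis.

C is a door frame. The clear opening is 730 mm wide and 2038 mm high. Two 70 mm wide jambs, 82 mm deep, stand either side of the opening from the floor to the top of the opening. A 118 mm thick head sits across the top of both jambs, spanning the full outside width of the frame.

The stool is on top of the table. The door frame is against the table's +x side, with their −y faces flush.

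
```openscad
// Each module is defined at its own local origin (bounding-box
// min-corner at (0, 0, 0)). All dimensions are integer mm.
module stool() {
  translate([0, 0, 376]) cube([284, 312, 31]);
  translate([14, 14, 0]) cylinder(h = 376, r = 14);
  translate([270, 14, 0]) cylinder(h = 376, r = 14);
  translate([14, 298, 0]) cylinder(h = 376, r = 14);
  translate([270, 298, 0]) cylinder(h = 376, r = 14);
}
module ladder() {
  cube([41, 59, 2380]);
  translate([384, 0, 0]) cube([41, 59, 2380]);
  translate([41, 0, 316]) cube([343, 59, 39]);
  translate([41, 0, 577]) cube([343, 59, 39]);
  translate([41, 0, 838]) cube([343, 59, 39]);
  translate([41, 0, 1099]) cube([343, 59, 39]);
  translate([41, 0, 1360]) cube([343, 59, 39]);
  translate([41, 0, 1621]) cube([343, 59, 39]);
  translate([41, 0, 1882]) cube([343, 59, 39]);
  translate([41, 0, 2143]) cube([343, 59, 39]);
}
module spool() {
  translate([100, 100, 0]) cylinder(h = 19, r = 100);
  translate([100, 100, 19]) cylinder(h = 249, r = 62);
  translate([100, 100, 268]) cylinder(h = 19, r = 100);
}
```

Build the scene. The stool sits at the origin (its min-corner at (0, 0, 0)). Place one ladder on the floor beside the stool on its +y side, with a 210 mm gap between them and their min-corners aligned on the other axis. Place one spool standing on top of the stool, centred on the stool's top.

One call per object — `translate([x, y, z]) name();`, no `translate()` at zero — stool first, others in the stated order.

stool();
translate([0, 522, 0]) ladder();
translate([42, 56, 407]) spool();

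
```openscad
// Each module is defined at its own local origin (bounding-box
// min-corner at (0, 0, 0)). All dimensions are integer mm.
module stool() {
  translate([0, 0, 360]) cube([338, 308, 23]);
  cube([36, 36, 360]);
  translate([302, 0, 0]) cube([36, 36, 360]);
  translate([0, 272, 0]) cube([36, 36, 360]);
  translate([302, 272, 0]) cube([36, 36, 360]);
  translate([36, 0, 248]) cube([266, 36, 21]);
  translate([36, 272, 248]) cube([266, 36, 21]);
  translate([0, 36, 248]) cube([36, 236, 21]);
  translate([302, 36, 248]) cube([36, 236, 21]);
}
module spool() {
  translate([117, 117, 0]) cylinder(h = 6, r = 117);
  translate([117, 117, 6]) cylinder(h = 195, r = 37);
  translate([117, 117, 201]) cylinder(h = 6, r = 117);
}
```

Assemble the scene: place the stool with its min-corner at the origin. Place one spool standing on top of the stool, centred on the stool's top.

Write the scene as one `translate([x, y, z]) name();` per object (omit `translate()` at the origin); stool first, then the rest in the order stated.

stool();
translate([52, 37, 383]) spool();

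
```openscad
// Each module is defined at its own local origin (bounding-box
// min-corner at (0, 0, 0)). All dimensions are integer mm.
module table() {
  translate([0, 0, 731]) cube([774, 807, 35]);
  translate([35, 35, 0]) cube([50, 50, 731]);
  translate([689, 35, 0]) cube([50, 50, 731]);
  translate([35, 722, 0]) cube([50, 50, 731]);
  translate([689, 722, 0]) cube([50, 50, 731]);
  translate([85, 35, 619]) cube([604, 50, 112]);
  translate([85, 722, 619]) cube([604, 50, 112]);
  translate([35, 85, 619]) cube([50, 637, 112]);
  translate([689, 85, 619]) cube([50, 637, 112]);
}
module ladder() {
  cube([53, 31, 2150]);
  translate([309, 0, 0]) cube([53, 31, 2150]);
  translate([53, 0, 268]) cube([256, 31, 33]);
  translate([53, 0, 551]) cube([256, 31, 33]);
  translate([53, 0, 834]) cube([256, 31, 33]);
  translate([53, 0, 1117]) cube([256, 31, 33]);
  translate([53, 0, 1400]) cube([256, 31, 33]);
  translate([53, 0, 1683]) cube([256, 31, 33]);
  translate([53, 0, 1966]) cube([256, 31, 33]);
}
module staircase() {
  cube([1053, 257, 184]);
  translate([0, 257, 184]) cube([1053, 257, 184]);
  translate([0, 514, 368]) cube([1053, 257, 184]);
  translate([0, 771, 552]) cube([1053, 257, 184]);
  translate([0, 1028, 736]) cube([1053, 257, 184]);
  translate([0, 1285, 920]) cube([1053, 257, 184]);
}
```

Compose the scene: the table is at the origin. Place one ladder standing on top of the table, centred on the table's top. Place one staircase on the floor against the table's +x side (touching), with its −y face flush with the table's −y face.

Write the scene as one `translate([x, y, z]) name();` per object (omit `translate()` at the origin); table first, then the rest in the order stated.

table();
translate([206, 388, 766]) ladder();
translate([774, 0, 0]) staircase();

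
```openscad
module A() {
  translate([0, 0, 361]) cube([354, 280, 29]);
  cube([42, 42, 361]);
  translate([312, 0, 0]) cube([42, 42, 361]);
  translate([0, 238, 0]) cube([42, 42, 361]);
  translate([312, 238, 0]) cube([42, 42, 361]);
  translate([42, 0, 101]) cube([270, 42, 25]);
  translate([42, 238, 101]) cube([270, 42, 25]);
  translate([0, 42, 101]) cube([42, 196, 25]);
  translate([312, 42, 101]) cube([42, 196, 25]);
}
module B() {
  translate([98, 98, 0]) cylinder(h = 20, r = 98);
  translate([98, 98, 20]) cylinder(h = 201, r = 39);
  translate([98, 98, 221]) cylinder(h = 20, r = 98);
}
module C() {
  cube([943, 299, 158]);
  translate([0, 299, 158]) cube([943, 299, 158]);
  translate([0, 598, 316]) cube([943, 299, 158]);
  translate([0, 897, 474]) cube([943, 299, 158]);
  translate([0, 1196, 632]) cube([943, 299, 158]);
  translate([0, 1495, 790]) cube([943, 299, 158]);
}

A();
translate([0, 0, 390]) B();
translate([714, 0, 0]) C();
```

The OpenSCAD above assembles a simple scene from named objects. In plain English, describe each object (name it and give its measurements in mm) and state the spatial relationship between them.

A is a four-legged stool. The seat is a 354×280×29 mm slab whose top surface is at z = 390 mm; four square legs, each 42×42 mm in cross-section, run from the floor (z = 0) to the underside of the seat, each flush with a corner of the seat. Four stretchers, 42 mm wide and 25 mm tall, connect adjacent legs with their undersides at z = 101 mm, each running between the inner faces of the legs it joins and aligned with the legs' outer faces on the other axis.

B is a spool: two coaxial disc flanges of radius 98 mm and thickness 20 mm, joined by a core cylinder of radius 39 mm and height 201 mm. The lower flange rests on z = 0 and the three cylinders share a vertical axis.

C is a straight staircase of 6 solid steps. Each step is 943 mm wide (x), 299 mm deep (y, the going) and 158 mm tall (the rise). The first step rests on the floor; each subsequent step sits one going further in +y and one rise higher in +z, directly behind and above the previous step with no overlap.

The spool is on top of the stool. The staircase is on the floor beside the stool on its +x side.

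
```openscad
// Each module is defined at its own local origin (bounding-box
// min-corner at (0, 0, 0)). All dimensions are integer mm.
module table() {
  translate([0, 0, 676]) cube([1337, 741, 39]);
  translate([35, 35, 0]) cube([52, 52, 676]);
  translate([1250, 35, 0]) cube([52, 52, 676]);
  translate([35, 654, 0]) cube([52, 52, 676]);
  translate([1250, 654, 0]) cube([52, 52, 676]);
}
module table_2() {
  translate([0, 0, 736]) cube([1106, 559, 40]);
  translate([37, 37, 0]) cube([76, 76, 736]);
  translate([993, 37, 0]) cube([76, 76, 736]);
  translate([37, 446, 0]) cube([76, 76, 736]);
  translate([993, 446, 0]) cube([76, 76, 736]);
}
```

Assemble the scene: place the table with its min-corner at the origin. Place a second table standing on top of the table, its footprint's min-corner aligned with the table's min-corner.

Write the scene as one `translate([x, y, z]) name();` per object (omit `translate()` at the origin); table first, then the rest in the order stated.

table();
translate([0, 0, 715]) table_2();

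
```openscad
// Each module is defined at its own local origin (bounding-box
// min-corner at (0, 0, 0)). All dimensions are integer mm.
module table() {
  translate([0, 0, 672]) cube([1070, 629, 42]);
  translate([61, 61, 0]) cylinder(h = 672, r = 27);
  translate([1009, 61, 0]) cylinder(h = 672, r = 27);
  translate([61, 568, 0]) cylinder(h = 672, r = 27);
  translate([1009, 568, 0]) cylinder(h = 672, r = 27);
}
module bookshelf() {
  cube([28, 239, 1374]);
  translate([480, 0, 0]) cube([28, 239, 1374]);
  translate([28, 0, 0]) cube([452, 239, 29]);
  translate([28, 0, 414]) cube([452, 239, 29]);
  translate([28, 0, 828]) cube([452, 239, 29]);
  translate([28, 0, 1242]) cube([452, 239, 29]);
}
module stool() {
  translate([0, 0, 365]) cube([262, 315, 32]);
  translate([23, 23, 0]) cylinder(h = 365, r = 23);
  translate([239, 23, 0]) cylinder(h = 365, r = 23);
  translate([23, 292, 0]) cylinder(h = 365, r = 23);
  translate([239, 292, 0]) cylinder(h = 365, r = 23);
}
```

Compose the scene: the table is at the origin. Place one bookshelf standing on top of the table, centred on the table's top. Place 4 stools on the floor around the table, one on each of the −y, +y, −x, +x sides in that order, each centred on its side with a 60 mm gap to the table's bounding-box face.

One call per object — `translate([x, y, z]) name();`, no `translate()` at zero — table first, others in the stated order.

table();
translate([281, 195, 714]) bookshelf();
translate([404, -375, 0]) stool();
translate([404, 689, 0]) stool();
translate([-322, 157, 0]) stool();
translate([1130, 157, 0]) stool();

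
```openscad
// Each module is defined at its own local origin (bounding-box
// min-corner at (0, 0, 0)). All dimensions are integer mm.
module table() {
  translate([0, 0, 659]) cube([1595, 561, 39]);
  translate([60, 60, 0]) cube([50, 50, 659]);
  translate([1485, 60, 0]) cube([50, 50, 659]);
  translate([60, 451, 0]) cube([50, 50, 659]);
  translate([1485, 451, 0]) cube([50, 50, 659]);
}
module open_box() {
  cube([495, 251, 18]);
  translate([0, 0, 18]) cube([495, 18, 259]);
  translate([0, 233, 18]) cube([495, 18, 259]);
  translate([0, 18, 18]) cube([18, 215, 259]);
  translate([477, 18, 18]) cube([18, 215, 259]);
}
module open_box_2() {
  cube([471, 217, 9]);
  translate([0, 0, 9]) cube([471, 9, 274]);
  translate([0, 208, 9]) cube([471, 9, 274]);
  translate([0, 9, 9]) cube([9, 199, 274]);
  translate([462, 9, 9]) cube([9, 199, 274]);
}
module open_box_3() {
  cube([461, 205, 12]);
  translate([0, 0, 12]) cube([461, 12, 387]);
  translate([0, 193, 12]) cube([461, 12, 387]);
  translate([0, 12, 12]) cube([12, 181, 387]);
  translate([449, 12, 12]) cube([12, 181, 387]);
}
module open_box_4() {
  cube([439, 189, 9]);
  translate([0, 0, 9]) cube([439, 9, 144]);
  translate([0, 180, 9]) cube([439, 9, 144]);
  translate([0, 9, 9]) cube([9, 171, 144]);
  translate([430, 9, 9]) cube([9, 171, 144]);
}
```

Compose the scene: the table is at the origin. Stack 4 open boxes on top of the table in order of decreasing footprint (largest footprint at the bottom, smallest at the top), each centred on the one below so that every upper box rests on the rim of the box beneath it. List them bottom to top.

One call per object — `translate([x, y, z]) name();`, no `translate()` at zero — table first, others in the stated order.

table();
translate([550, 155, 698]) open_box();
translate([562, 172, 975]) open_box_2();
translate([567, 178, 1258]) open_box_3();
translate([578, 186, 1657]) open_box_4();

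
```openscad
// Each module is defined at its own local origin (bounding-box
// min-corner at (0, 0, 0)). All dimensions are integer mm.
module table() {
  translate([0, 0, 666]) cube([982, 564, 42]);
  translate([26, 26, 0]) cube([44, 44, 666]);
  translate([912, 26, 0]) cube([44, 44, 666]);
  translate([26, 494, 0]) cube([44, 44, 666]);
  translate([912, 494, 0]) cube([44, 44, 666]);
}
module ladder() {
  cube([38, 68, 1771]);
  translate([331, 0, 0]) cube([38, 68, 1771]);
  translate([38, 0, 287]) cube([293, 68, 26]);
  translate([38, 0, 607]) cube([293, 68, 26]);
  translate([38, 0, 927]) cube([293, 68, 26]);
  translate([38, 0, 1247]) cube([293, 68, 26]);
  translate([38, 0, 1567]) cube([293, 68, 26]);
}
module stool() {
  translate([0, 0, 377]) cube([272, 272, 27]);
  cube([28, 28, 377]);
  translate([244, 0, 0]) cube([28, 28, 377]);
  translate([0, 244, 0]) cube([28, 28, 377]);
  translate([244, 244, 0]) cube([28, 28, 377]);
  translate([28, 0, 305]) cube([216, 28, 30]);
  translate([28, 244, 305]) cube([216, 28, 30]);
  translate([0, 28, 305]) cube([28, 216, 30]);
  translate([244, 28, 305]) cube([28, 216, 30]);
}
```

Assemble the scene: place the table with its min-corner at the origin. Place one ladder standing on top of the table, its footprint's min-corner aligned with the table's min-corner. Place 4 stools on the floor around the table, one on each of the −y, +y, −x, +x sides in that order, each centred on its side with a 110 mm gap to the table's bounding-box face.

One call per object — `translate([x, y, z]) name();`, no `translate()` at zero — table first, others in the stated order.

table();
translate([0, 0, 708]) ladder();
translate([355, -382, 0]) stool();
translate([355, 674, 0]) stool();
translate([-382, 146, 0]) stool();
translate([1092, 146, 0]) stool();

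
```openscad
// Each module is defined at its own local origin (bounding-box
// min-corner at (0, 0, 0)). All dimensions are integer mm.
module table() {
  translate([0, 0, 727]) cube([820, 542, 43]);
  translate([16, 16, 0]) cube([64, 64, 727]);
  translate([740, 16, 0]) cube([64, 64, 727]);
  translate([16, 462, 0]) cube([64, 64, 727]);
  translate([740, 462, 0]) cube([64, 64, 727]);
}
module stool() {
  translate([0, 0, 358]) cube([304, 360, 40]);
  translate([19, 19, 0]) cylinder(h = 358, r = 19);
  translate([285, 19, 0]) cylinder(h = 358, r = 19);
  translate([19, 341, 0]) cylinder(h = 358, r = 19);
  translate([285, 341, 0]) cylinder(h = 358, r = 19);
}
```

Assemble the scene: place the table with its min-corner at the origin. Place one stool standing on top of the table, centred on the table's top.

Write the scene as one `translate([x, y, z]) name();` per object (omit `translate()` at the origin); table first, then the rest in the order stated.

table();
translate([258, 91, 770]) stool();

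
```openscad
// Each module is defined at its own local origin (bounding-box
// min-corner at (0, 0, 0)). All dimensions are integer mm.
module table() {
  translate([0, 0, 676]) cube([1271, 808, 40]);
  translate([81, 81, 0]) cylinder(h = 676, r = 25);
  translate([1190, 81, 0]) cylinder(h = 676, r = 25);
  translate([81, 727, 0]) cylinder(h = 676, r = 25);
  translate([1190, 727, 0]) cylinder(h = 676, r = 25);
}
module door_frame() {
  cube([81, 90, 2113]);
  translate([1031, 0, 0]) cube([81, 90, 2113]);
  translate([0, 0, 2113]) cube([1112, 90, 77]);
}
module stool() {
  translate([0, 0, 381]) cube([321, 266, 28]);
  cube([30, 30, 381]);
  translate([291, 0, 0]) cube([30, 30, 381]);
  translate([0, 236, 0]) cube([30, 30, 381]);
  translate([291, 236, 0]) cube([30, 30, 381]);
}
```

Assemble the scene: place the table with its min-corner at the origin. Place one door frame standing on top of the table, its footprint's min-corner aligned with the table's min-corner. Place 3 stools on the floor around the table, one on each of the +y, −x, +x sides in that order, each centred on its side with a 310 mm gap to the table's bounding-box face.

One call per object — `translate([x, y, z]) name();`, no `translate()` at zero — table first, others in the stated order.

table();
translate([0, 0, 716]) door_frame();
translate([475, 1118, 0]) stool();
translate([-631, 271, 0]) stool();
translate([1581, 271, 0]) stool();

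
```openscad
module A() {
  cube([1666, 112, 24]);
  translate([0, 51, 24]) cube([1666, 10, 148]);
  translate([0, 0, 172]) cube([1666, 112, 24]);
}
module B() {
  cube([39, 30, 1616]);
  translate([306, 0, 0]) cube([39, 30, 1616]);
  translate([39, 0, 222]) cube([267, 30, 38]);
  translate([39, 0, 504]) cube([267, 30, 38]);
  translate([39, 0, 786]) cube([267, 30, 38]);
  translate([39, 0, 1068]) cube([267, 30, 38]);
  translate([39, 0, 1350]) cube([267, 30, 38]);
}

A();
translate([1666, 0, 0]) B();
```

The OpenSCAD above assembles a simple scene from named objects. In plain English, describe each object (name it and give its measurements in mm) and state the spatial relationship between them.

A is an I-beam lying along x, 1666 mm long. Overall section height 196 mm. Two flanges 112 mm wide (y) and 24 mm thick, one on the floor and one at the top; a web 10 mm thick runs between them, centred on the flange width.

B is a straight ladder. Two 39×30 mm vertical rails, 1616 mm tall, stand 345 mm apart (outside-to-outside) with their front faces coplanar on the −y side. 5 rungs, each 30 mm deep and 38 mm tall, span between the inner faces of the rails, front faces flush with the rails. The lowest rung's underside is at z = 222 mm and rungs are spaced 282 mm apart (underside to underside).

The ladder is against the I-beam's +x side, with their −y faces flush.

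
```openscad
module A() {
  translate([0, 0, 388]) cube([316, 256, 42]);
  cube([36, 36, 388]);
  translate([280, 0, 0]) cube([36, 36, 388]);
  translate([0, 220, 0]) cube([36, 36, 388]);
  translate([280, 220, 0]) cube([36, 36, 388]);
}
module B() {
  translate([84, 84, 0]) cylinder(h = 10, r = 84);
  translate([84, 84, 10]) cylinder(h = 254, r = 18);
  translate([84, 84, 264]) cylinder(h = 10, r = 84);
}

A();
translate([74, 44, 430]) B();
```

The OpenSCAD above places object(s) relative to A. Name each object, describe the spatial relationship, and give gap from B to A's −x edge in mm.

A is a stool. B is a spool. The spool is on top of the stool, centred. The gap from the spool to the stool's −x edge is 74 mm.

The spool's min-x is at 74; the stool's min-x is 0; gap = 74 mm.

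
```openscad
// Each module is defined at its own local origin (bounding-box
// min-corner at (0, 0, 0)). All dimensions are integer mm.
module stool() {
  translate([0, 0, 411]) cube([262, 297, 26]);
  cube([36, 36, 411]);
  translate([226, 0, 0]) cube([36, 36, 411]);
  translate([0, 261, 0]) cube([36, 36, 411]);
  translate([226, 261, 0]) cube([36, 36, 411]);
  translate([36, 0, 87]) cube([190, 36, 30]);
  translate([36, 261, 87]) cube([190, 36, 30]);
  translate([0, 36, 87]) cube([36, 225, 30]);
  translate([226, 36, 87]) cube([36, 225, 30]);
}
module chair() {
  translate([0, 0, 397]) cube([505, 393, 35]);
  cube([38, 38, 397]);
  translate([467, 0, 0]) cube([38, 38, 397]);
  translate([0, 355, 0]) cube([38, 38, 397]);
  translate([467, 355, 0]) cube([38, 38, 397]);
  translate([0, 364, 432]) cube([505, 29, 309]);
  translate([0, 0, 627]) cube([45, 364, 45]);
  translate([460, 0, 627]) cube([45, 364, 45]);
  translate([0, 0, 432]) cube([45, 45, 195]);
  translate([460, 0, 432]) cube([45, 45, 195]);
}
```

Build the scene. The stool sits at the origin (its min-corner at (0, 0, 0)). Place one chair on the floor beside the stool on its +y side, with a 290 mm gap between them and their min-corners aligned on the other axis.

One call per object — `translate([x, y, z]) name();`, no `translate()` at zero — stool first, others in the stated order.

stool();
translate([0, 587, 0]) chair();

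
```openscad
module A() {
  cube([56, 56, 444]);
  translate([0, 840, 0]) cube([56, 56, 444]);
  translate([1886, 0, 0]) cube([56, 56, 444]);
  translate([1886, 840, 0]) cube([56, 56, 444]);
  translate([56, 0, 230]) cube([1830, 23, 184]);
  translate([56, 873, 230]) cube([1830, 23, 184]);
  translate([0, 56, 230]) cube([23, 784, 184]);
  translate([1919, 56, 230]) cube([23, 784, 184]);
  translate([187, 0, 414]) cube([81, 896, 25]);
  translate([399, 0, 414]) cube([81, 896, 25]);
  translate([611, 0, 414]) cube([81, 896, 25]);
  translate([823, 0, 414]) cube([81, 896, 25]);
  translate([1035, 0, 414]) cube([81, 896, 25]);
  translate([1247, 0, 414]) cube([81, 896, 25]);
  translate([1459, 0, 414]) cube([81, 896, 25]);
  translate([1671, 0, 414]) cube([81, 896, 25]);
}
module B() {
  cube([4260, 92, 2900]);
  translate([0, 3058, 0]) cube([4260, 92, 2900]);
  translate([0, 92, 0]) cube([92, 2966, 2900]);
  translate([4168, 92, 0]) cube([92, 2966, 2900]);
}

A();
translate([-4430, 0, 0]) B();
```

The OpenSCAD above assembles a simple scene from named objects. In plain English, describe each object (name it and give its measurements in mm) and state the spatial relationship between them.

A is a bed frame 1942 mm long (x) by 896 mm wide (y). Four 56×56 mm corner posts, 444 mm tall, at the corners of the footprint. Four rails of 23 mm thickness and 184 mm height run between adjacent posts with their undersides at z = 230 mm, their outer faces flush with the outside of the frame (the two x-running rails run between the posts' inner faces; the two y-running rails run between the posts' inner faces). 8 slats, each 81 mm wide (x) and 25 mm thick, lie across the top of the two x-running rails, running the full 896 mm width of the frame in y; the slats are evenly spaced along x between the inner faces of the end posts with equal gaps (rounded down to the nearest mm) at the −x end and between each pair — any rounding remainder accumulates at the +x end.

B is a box-shaped house frame (walls only): outside footprint 4260×3150 mm, wall height 2900 mm, wall thickness 92 mm. The two y-facing walls run the full x-width; the two x-facing walls fit between the inner faces of the y-facing walls.

The house frame is on the floor beside the bed frame on its −x side.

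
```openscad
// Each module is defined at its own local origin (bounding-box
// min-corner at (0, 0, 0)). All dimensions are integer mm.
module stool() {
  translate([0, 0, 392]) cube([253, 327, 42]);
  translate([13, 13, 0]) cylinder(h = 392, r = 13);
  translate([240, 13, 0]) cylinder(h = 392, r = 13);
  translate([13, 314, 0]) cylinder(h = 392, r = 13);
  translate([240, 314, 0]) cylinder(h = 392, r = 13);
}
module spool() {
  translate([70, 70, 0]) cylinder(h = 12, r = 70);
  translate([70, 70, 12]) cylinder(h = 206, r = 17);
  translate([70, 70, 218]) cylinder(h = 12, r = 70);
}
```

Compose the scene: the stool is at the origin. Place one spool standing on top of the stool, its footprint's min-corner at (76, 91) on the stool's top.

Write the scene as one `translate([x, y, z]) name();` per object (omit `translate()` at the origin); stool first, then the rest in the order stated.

stool();
translate([76, 91, 434]) spool();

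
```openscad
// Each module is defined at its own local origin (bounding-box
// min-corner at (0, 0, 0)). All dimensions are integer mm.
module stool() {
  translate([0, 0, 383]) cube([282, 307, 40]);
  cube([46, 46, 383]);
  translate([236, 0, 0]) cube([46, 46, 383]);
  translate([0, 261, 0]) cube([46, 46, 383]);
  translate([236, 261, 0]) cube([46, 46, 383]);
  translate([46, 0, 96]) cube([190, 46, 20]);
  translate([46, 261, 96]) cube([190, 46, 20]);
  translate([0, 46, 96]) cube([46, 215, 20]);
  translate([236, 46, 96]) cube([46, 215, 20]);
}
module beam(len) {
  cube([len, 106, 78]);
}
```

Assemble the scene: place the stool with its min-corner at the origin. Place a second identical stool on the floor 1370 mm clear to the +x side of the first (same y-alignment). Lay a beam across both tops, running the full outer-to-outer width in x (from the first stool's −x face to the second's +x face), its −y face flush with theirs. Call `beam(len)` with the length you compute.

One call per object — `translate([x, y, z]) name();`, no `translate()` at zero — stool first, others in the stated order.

stool();
translate([1652, 0, 0]) stool();
translate([0, 0, 423]) beam(1934);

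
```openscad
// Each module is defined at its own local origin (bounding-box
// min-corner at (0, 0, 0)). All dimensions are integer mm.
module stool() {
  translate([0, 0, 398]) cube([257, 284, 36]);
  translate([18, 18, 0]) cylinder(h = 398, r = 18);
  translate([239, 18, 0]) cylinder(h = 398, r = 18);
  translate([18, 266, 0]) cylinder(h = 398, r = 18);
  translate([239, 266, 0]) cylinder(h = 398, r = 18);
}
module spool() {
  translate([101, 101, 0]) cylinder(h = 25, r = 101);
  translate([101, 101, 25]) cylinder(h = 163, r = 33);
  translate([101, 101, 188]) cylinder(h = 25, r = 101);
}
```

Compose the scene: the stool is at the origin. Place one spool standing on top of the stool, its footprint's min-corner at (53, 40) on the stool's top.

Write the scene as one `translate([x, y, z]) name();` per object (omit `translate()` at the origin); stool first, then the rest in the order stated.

stool();
translate([53, 40, 434]) spool();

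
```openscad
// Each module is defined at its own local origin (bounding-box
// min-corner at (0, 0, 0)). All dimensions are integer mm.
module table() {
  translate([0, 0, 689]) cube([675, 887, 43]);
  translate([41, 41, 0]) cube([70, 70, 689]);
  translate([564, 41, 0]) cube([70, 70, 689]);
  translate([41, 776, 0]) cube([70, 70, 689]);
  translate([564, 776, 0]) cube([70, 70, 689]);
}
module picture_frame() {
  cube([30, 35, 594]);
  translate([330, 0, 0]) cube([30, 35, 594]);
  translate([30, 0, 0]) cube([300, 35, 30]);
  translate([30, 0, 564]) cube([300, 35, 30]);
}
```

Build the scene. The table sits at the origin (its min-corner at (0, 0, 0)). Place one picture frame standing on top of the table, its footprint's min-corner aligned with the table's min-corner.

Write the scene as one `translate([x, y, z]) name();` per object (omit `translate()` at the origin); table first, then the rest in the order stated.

table();
translate([0, 0, 732]) picture_frame();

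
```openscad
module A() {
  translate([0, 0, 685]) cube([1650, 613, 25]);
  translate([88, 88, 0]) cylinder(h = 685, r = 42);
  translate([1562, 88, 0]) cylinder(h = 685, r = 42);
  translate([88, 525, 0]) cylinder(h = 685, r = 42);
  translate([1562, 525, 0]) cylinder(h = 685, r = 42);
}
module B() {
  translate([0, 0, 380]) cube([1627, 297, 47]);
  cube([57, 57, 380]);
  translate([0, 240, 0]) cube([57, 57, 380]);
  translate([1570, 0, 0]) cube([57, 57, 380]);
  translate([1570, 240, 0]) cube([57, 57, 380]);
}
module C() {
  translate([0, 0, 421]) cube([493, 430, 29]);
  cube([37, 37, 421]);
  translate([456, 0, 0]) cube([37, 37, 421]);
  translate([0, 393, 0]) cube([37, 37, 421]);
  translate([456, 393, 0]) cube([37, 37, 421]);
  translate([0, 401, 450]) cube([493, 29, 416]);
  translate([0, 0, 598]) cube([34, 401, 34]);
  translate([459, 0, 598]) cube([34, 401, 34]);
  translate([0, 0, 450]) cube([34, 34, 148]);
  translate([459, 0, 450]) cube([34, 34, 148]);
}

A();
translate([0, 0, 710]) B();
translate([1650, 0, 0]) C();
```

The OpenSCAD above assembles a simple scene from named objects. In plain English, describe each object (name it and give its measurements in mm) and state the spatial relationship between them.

A is a rectangular dining table. The top is 1650×613×25 mm with its upper surface at z = 710 mm. It stands on four round legs of 84 mm diameter, each leg's bounding box inset 46 mm from the nearest pair of top edges, running from the floor to the underside of the top.

B is a bench: a 1627×297 mm seat slab, 47 mm thick, top at z = 427 mm, on four 57×57 mm square legs flush with the seat corners and standing on z = 0.

C is a chair: 493×430 mm seat, 29 mm thick, top at z = 450 mm, on four 37 mm square corner legs flush with the seat edges. A 29 mm thick backrest slab spans the full seat width, extending 416 mm above the seat top, its back face flush with the seat's +y edge. Two armrests of 34×34 mm section run along each side from the seat's front edge to the front of the backrest, top faces 182 mm above the seat top and outer faces flush with the seat's x-edges; a 34×34 mm post under the front of each armrest stands on the seat at the front corner.

The bench is on top of the table. The chair is against the table's +x side, with their −y faces flush.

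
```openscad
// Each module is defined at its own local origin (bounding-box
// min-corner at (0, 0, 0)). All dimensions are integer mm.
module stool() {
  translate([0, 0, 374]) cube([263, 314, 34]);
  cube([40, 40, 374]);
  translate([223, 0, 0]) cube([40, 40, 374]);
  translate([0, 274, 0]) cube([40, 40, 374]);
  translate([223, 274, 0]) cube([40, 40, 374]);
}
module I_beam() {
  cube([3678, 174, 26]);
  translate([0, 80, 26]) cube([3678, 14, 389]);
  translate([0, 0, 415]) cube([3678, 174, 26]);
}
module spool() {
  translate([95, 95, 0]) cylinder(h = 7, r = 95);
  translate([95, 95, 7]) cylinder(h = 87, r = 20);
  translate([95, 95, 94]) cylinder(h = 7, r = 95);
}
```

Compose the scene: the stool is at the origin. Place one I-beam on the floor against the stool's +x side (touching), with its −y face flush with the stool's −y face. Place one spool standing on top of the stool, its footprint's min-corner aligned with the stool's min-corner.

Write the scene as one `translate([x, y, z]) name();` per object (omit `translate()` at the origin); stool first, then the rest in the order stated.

stool();
translate([263, 0, 0]) I_beam();
translate([0, 0, 408]) spool();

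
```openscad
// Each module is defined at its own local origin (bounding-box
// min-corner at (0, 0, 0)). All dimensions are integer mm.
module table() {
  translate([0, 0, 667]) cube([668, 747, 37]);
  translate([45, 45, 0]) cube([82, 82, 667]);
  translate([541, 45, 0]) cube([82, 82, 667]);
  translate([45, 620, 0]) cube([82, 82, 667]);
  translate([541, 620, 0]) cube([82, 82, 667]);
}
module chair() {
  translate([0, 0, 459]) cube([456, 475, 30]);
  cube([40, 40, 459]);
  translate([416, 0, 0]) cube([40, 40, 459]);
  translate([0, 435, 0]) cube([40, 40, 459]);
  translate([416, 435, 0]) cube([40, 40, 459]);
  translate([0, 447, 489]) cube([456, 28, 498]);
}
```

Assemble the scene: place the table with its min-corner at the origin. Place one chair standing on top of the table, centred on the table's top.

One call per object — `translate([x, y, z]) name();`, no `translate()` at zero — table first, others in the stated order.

table();
translate([106, 136, 704]) chair();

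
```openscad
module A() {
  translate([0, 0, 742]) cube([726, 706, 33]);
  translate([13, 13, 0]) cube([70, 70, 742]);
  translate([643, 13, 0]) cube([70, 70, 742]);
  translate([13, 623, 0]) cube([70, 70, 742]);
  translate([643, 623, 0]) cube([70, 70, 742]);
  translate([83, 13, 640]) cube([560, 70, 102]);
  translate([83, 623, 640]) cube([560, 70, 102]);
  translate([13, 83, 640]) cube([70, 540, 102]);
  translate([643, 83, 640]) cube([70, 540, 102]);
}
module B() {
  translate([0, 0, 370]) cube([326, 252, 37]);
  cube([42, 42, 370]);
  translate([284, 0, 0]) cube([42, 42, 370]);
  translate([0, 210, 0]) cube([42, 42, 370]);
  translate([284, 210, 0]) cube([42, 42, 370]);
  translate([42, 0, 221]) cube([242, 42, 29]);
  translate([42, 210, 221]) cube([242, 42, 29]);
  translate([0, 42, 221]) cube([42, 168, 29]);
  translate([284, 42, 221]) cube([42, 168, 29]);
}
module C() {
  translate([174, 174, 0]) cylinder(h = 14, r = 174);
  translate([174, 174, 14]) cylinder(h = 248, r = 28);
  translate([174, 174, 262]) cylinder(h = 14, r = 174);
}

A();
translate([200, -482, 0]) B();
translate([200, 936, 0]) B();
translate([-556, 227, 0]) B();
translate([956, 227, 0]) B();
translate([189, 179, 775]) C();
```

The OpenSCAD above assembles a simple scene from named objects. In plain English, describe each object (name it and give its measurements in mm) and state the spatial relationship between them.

A is a table: top 726 mm (x) × 706 mm (y), 33 mm thick, upper face at z = 775 mm, on four 70×70 mm square legs, each inset 13 mm from the nearest pair of top edges, running from z = 0 to the bottom of the top. Four apron rails, 70 mm thick and 102 mm tall, run between adjacent legs with their top edges flush with the underside of the top and their outer faces flush with the legs' outer faces.

B is a four-legged stool. The seat is a 326×252×37 mm slab whose top surface is at z = 407 mm; four square legs, each 42×42 mm in cross-section, run from the floor (z = 0) to the underside of the seat, each flush with a corner of the seat. Four stretchers, 42 mm wide and 29 mm tall, connect adjacent legs with their undersides at z = 221 mm, each running between the inner faces of the legs it joins and aligned with the legs' outer faces on the other axis.

C is a spool: two coaxial disc flanges of radius 174 mm and thickness 14 mm, joined by a core cylinder of radius 28 mm and height 248 mm. The lower flange rests on z = 0 and the three cylinders share a vertical axis.

Four stools sit around the table at the −y, +y, −x, +x sides. The spool is on top of the table, centred.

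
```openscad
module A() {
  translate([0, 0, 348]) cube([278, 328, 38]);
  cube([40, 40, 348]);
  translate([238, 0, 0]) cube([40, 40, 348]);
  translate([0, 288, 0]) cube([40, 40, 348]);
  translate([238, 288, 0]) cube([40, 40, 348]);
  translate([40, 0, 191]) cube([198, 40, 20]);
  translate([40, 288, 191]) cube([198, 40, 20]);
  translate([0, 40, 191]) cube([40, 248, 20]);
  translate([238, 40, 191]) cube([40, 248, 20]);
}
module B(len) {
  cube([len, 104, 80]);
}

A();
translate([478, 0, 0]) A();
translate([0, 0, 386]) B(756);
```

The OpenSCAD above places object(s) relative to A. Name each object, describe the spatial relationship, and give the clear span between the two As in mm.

A is a stool. B is a beam. A beam spans the tops of two stools. The clear span between the two stools is 200 mm.

Second stool starts at x = 478; first ends at x = 278; clear span = 478 − 278 = 200 mm.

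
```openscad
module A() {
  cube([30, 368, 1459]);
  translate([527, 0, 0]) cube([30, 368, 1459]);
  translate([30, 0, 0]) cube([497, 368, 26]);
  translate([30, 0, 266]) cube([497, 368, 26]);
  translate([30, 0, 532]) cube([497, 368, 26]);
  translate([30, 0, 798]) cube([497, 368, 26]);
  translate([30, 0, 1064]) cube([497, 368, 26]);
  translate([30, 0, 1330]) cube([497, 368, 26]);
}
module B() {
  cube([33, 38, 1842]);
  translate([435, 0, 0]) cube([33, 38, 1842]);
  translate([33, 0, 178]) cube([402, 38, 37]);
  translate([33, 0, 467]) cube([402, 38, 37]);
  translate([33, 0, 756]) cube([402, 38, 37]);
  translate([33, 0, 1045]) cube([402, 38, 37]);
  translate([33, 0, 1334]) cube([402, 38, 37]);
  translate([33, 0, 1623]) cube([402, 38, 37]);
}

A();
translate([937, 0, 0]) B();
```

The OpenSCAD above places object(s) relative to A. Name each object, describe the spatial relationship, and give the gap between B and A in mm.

A is a bookshelf. B is a ladder. The ladder is on the floor beside the bookshelf on its +x side. The gap between the ladder and the bookshelf is 380 mm.

The ladder's nearest face is 380 mm from the bookshelf's +x face.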